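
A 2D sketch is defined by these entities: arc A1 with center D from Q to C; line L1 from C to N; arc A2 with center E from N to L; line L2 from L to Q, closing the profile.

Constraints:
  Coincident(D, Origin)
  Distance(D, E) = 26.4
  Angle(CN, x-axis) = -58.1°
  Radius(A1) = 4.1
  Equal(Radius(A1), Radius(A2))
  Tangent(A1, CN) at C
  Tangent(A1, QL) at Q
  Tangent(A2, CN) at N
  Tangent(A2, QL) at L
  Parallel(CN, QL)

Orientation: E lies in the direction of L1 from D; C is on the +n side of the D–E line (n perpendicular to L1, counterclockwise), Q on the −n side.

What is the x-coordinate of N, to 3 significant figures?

17.4

The slot axis is L1's direction at -58.1°, so u = (cos -58.1°, sin -58.1°) = (0.528, -0.849) and n = (−sin -58.1°, cos -58.1°) = (0.849, 0.528). D is at the origin and E lies 26.4 along u from D, so E = 26.4·u = (14.0, -22.4). Tangency of A1 to both parallel lines with radius 4.1 puts C and Q at D ± 4.1·n: C = (3.48, 2.17), Q = (-3.48, -2.17). Equal radii place N and L the same way about E: N = E + 4.1·n = (17.4, -20.2), L = E − 4.1·n = (10.5, -24.6). So N.x = 17.4.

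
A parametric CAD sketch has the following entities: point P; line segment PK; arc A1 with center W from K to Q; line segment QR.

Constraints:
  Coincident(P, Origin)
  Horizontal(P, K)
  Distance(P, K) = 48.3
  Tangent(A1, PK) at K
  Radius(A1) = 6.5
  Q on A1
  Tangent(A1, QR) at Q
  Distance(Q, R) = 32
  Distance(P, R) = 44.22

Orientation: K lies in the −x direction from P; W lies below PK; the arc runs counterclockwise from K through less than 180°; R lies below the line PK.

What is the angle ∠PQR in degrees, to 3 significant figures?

55.1°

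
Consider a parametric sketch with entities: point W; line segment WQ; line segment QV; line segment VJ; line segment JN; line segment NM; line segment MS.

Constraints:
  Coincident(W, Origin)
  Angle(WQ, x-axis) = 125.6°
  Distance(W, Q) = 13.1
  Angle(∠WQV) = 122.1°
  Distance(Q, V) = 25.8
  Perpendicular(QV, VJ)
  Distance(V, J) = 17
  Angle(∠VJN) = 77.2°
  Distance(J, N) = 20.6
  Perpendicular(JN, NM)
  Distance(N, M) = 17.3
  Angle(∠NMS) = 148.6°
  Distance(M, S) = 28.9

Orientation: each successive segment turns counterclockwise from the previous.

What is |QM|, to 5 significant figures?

10.524

W is at the origin; WQ runs at 125.6° with length 13.1, so Q = (-7.6258, 10.652). ∠WQV = 122.1° gives QV at -176.50° from the x-axis; with |QV| = 25.8, V = (-33.378, 9.0766). The perpendicularity gives VJ at right angles to QV, so VJ runs at -86.500°; with |VJ| = 17.0, J = (-32.340, -7.8917). ∠VJN = 77.2° gives JN at 16.300° from the x-axis; with |JN| = 20.6, N = (-12.568, -2.1100). JN ⟂ NM, so NM runs at 106.30°; with |NM| = 17.3, M = (-17.423, 14.495). Then |QM| = |M − Q| = 10.524.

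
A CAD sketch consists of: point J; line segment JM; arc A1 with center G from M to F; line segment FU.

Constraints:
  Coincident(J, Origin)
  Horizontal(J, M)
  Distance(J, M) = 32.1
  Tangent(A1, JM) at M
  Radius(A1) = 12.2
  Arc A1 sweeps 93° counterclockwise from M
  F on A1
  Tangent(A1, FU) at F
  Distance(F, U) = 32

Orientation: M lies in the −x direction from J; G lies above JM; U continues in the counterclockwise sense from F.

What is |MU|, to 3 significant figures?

46.0

J is at the origin; J and M share the same y with |JM| = 32.1 and M on the −x side, so M = (-32.1, 0.00). A1 meets JM tangentially, so GM is at right angles to JM, so G = M + (0, 12.2) = (-32.1, 12.2). On A1, M sits at bearing -90° from G; a 93° counterclockwise sweep puts F at bearing 3°, so F = G + 12.2·(cos 3°, sin 3°) = (-19.9, 12.8). Since A1 is tangent to FU there, GF ⟂ FU, so FU runs along (−sin 3°, cos 3°); with |FU| = 32.0, U = (-21.6, 44.8). Then |MU| = |U − M| = 46.0.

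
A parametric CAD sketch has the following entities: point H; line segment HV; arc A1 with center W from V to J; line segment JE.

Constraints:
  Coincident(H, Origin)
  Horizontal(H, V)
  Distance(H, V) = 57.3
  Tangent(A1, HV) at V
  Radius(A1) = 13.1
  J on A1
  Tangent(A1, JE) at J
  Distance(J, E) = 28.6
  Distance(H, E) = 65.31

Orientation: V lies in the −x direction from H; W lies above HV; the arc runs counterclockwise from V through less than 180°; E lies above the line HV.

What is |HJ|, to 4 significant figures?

46.87

Checks: |WJ| = 13.10 ✓; ∠(WJ, JE) = 90.00° ✓; |JE| = 28.60 ✓; |HE| = 65.31 ✓.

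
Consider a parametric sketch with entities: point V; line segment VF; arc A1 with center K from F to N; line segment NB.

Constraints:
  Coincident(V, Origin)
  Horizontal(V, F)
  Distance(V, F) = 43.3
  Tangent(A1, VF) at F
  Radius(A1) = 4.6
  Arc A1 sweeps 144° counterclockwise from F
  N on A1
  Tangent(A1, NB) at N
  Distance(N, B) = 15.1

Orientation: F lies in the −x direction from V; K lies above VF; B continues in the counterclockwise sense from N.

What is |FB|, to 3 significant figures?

19.7

V is at the origin; VF is horizontal with |VF| = 43.3 and F on the −x side, so F = (-43.3, 0.00). A1 meets VF tangentially, so KF is at right angles to VF, so K = F + (0, 4.6) = (-43.3, 4.60). On A1, F sits at bearing -90° from K; a 144° counterclockwise sweep puts N at bearing 54°, so N = K + 4.6·(cos 54°, sin 54°) = (-40.6, 8.32). The tangent condition forces KN to be normal to NB, so NB runs along (−sin 54°, cos 54°); with |NB| = 15.1, B = (-52.8, 17.2). Then |FB| = |B − F| = 19.7.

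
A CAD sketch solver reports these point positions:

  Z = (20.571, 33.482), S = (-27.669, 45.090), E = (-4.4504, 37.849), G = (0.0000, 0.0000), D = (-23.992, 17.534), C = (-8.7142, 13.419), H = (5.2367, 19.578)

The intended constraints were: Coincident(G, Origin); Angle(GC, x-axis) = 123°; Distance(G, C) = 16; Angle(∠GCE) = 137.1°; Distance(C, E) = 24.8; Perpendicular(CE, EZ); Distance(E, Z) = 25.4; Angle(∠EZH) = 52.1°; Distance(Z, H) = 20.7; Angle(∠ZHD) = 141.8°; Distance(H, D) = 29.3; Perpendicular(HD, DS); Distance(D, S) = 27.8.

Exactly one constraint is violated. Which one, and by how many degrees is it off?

Perpendicular(HD, DS) — off by 3.60°.

G = (0.00, 0.00) ✓; GC at 123.0° ✓; |GC| = 16.00 ✓; ∠GCE = 137.1° ✓; |CE| = 24.80 ✓; ∠(CE, EZ) = 90.00° ✓; |EZ| = 25.40 ✓; ∠EZH = 52.10° ✓; |ZH| = 20.70 ✓; ∠ZHD = 141.8° ✓; |HD| = 29.30 ✓; ∠(HD, DS) = 86.40° ✗; |DS| = 27.80 ✓.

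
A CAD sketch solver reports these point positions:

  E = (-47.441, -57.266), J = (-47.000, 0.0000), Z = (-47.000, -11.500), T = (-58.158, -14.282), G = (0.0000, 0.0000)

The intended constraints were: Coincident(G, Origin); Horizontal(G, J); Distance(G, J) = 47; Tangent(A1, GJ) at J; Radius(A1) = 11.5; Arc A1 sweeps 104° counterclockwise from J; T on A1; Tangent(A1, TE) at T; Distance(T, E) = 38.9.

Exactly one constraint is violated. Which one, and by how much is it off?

Distance(T, E) = 38.9 — off by 5.40.

G = (0.00, 0.00) ✓; G.y = 0.00, J.y = 0.00 ✓; |GJ| = 47.00 ✓; ∠(ZJ, JG) = 90.00° ✓; |ZJ| = 11.50 ✓; bearing(Z→T) − bearing(Z→J) = 104.0° ✓; |ZT| = 11.50 ✓; ∠(ZT, TE) = 90.00° ✓; |TE| = 44.30 ✗.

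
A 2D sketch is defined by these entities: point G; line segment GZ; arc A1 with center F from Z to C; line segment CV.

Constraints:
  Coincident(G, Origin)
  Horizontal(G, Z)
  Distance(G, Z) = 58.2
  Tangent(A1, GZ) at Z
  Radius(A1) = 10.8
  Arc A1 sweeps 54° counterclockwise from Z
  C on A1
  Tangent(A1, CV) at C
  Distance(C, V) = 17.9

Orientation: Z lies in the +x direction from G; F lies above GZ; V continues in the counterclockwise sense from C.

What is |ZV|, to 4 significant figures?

27.01

G is at the origin; G and Z share the same y with |GZ| = 58.2 and Z on the +x side, so Z = (58.20, 0.000). Tangency of A1 to GZ means the radius FZ is perpendicular to GZ, so F = Z + (0, 10.8) = (58.20, 10.80). On A1, Z sits at bearing -90° from F; a 54° counterclockwise sweep puts C at bearing -36°, so C = F + 10.8·(cos -36°, sin -36°) = (66.94, 4.452). The tangent condition forces FC to be normal to CV, so CV runs along (−sin -36°, cos -36°); with |CV| = 17.9, V = (77.46, 18.93). Then |ZV| = |V − Z| = 27.01.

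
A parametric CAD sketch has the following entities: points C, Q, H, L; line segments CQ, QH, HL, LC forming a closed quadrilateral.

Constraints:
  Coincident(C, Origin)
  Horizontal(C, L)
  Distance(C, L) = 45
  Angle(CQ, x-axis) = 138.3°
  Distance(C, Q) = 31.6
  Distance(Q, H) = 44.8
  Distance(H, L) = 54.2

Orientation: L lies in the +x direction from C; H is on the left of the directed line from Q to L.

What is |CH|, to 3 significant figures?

47.0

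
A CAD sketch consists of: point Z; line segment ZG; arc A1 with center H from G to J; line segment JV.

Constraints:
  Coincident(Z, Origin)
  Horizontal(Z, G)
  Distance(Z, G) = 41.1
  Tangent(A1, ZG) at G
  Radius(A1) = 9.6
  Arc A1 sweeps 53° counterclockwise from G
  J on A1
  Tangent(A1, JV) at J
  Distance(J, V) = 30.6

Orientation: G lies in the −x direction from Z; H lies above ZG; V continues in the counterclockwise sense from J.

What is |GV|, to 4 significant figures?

38.46

Z is at the origin; ZG is horizontal with |ZG| = 41.1 and G on the −x side, so G = (-41.10, 0.000). A1 meets ZG tangentially, so HG is at right angles to ZG, so H = G + (0, 9.6) = (-41.10, 9.600). On A1, G sits at bearing -90° from H; a 53° counterclockwise sweep puts J at bearing -37°, so J = H + 9.6·(cos -37°, sin -37°) = (-33.43, 3.823). The tangent condition forces HJ to be normal to JV, so JV runs along (−sin -37°, cos -37°); with |JV| = 30.6, V = (-15.02, 28.26). Then |GV| = |V − G| = 38.46.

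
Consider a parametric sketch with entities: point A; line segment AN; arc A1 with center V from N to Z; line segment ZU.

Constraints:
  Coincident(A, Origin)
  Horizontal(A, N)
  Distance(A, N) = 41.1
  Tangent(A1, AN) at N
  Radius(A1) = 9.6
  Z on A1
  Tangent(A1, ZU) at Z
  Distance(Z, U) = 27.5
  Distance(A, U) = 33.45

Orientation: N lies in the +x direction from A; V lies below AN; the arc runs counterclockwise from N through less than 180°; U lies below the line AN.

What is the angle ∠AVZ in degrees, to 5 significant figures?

18.672°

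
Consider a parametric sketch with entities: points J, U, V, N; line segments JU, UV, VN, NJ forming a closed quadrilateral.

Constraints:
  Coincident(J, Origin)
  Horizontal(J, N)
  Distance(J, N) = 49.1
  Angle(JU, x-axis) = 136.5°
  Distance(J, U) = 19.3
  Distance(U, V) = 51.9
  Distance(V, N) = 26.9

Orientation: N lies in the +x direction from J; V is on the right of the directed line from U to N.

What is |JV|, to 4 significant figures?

32.89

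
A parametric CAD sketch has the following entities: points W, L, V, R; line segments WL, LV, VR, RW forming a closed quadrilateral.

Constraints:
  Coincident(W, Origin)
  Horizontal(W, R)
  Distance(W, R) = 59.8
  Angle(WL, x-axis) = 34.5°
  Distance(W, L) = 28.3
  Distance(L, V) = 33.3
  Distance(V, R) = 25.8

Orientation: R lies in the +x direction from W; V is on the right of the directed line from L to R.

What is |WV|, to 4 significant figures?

40.47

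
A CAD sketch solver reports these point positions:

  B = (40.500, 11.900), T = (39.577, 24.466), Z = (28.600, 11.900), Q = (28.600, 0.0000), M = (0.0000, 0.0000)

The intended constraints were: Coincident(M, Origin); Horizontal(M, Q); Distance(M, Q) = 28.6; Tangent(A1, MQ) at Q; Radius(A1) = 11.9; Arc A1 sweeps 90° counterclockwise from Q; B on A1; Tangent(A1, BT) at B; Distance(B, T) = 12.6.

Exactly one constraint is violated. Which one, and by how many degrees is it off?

Tangent(A1, BT) at B — off by 4.20°.

M = (0.00, 0.00) ✓; M.y = 0.00, Q.y = 0.00 ✓; |MQ| = 28.60 ✓; ∠(ZQ, QM) = 90.00° ✓; |ZQ| = 11.90 ✓; bearing(Z→B) − bearing(Z→Q) = 90.00° ✓; |ZB| = 11.90 ✓; ∠(ZB, BT) = 85.80° ✗; |BT| = 12.60 ✓.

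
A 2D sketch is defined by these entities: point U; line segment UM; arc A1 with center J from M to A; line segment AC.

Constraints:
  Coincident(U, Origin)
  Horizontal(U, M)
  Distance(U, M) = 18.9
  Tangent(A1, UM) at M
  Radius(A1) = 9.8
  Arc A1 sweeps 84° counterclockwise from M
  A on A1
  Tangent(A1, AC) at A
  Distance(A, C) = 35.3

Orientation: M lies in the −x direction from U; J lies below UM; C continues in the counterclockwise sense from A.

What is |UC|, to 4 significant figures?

54.51

U is at the origin; U and M share the same y with |UM| = 18.9 and M on the −x side, so M = (-18.90, 0.000). Tangency of A1 to UM means the radius JM is perpendicular to UM, so J = M + (0, -9.8) = (-18.90, -9.800). On A1, M sits at bearing 90° from J; an 84° counterclockwise sweep puts A at bearing 174°, so A = J + 9.8·(cos 174°, sin 174°) = (-28.65, -8.776). Tangency of A1 to AC means the radius JA is perpendicular to AC, so AC runs along (−sin 174°, cos 174°); with |AC| = 35.3, C = (-32.34, -43.88). Then |UC| = |C − U| = 54.51.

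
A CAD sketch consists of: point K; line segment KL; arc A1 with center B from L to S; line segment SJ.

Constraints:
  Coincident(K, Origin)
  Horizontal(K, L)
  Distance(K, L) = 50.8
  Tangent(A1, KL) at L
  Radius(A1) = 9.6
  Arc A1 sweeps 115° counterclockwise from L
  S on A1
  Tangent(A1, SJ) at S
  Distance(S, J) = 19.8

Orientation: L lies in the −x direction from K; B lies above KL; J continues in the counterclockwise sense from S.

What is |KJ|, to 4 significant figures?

59.55

On A1, L sits at bearing -90° from B; a 115° counterclockwise sweep puts S at bearing 25°, so S = B + 9.6·(cos 25°, sin 25°) = (-42.10, 13.66). A1 meets SJ tangentially, so BS is at right angles to SJ, so SJ runs along (−sin 25°, cos 25°); with |SJ| = 19.8, J = (-50.47, 31.60). Then |KJ| = |J − K| = 59.55.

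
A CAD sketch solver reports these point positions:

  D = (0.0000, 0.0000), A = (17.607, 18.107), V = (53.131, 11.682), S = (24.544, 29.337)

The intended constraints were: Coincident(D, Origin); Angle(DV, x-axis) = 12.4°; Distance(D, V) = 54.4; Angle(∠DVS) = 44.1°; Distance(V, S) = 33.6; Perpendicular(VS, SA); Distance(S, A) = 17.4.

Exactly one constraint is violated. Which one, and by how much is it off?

Distance(S, A) = 17.4 — off by 4.20.

D = (0.00, 0.00) ✓; DV at 12.40° ✓; |DV| = 54.40 ✓; ∠DVS = 44.10° ✓; |VS| = 33.60 ✓; ∠(VS, SA) = 89.99° ✓; |SA| = 13.20 ✗.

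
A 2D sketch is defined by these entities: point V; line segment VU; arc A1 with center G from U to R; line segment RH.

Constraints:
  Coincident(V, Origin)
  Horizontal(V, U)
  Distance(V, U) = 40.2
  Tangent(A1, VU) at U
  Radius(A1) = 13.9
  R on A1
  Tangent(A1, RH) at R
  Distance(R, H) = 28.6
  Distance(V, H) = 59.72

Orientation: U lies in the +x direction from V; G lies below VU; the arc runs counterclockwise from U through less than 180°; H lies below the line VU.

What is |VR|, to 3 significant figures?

33.5

Checks: V.y = 0.00, U.y = 0.00 ✓; |GU| = 13.90 ✓; |GR| = 13.90 ✓; ∠(GR, RH) = 90.00° ✓; |RH| = 28.60 ✓; |VH| = 59.72 ✓.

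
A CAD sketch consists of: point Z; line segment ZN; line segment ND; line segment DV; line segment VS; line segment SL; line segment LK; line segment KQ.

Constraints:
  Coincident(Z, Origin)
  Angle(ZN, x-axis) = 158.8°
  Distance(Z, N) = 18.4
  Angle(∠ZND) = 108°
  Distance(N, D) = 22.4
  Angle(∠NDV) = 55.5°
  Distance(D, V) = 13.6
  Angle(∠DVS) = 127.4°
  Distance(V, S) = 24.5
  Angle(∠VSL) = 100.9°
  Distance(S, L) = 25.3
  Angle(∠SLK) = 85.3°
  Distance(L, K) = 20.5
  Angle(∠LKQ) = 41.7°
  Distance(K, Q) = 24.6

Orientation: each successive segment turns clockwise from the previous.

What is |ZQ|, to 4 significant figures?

14.83

Z is at the origin; ZN runs at 158.8° with length 18.4, so N = (-17.15, 6.654). ∠ZND = 108.0° gives ND at 86.80° from the x-axis; with |ND| = 22.4, D = (-15.90, 29.02). ∠NDV = 55.5° gives DV at -37.70° from the x-axis; with |DV| = 13.6, V = (-5.144, 20.70). ∠DVS = 127.4° gives VS at -90.30° from the x-axis; with |VS| = 24.5, S = (-5.272, -3.797). ∠VSL = 100.9° gives SL at -169.4° from the x-axis; with |SL| = 25.3, L = (-30.14, -8.451). ∠SLK = 85.3° gives LK at 95.90° from the x-axis; with |LK| = 20.5, K = (-32.25, 11.94). ∠LKQ = 41.7° gives KQ at -42.40° from the x-axis; with |KQ| = 24.6, Q = (-14.08, -4.648). Then |ZQ| = |Q − Z| = 14.83.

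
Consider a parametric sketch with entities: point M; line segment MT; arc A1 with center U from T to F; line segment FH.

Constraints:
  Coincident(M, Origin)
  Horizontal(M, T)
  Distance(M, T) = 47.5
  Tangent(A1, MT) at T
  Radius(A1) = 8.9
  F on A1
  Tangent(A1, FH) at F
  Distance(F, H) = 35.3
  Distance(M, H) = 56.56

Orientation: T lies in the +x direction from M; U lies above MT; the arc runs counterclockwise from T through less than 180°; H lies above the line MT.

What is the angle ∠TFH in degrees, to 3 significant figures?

119°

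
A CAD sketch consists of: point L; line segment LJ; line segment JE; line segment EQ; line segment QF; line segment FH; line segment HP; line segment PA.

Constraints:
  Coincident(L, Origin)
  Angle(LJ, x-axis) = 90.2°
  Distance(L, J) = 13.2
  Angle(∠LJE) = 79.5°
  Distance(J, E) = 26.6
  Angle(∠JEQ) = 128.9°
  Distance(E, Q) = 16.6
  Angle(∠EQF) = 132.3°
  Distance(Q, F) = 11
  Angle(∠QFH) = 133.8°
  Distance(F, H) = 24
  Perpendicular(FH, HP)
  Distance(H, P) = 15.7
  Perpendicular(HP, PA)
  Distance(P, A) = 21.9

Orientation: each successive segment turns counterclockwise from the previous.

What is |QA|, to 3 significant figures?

12.4

L is at the origin; LJ runs at 90.2° with length 13.2, so J = (-0.0461, 13.2). ∠LJE = 79.5° gives JE at -169° from the x-axis; with |JE| = 26.6, E = (-26.2, 8.26). ∠JEQ = 128.9° gives EQ at -118° from the x-axis; with |EQ| = 16.6, Q = (-34.0, -6.37). ∠EQF = 132.3° gives QF at -70.5° from the x-axis; with |QF| = 11.0, F = (-30.4, -16.7). ∠QFH = 133.8° gives FH at -24.3° from the x-axis; with |FH| = 24.0, H = (-8.48, -26.6). FH ⟂ HP, so HP runs at 65.7°; with |HP| = 15.7, P = (-2.02, -12.3). HP ⟂ PA, so PA runs at 156°; with |PA| = 21.9, A = (-22.0, -3.29). Then |QA| = |A − Q| = 12.4.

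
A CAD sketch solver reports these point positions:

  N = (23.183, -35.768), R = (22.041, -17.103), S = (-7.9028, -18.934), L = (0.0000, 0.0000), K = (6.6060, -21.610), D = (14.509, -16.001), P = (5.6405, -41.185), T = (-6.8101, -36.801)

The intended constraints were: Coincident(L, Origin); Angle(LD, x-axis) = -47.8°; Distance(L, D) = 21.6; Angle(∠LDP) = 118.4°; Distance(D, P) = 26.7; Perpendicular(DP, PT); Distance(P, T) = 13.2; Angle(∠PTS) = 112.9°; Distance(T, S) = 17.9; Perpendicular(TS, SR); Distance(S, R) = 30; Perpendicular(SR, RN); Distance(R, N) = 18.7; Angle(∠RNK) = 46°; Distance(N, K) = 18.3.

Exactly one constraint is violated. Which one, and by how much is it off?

Distance(N, K) = 18.3 — off by 3.50.

L = (0.00, 0.00) ✓; LD at -47.80° ✓; |LD| = 21.60 ✓; ∠LDP = 118.4° ✓; |DP| = 26.70 ✓; ∠(DP, PT) = 90.00° ✓; |PT| = 13.20 ✓; ∠PTS = 112.9° ✓; |TS| = 17.90 ✓; ∠(TS, SR) = 90.00° ✓; |SR| = 30.00 ✓; ∠(SR, RN) = 90.00° ✓; |RN| = 18.70 ✓; ∠RNK = 46.00° ✓; |NK| = 21.80 ✗.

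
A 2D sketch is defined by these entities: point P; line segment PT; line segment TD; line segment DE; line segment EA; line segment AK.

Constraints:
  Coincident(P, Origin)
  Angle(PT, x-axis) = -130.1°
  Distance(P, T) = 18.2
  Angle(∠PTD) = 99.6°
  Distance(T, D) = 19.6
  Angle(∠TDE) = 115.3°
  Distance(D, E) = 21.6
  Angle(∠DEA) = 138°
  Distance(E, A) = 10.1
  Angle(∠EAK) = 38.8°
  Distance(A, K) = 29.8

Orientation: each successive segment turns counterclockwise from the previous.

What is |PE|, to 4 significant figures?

31.91

∠PTD = 99.6° gives TD at -49.70° from the x-axis; with |TD| = 19.6, D = (0.9540, -28.87). ∠TDE = 115.3° gives DE at 15.00° from the x-axis; with |DE| = 21.6, E = (21.82, -23.28). Then |PE| = |E − P| = 31.91.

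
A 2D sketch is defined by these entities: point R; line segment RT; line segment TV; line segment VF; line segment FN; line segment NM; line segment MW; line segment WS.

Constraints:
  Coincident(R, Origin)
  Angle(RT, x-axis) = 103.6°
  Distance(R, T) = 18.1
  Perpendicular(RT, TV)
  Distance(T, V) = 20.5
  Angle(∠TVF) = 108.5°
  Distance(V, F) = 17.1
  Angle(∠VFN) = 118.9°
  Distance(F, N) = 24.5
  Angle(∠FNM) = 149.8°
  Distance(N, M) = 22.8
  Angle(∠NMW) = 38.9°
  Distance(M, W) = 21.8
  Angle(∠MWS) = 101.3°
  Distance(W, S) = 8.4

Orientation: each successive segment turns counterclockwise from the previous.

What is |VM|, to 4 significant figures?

52.59

R is at the origin; RT runs at 103.6° with length 18.1, so T = (-4.256, 17.59). RT is perpendicular to TV, so TV runs at -166.4°; with |TV| = 20.5, V = (-24.18, 12.77). ∠TVF = 108.5° gives VF at -94.90° from the x-axis; with |VF| = 17.1, F = (-25.64, -4.265). ∠VFN = 118.9° gives FN at -33.80° from the x-axis; with |FN| = 24.5, N = (-5.283, -17.89). ∠FNM = 149.8° gives NM at -3.600° from the x-axis; with |NM| = 22.8, M = (17.47, -19.33). Then |VM| = |M − V| = 52.59.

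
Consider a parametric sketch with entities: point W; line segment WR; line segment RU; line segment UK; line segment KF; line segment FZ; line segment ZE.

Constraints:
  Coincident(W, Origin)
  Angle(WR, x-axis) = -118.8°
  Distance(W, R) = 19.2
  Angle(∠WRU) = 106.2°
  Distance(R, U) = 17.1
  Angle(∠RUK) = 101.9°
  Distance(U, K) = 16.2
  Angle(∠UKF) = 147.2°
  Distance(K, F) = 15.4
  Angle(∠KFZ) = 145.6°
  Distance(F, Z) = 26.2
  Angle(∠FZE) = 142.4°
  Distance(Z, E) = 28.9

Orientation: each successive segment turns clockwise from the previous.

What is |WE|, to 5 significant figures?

39.291

W is at the origin; WR runs at -118.8° with length 19.2, so R = (-9.2497, -16.825). ∠WRU = 106.2° gives RU at 167.40° from the x-axis; with |RU| = 17.1, U = (-25.938, -13.095). ∠RUK = 101.9° gives UK at 89.300° from the x-axis; with |UK| = 16.2, K = (-25.740, 3.1040). ∠UKF = 147.2° gives KF at 56.500° from the x-axis; with |KF| = 15.4, F = (-17.240, 15.946). ∠KFZ = 145.6° gives FZ at 22.100° from the x-axis; with |FZ| = 26.2, Z = (7.0349, 25.803). ∠FZE = 142.4° gives ZE at -15.500° from the x-axis; with |ZE| = 28.9, E = (34.884, 18.080). Then |WE| = |E − W| = 39.291.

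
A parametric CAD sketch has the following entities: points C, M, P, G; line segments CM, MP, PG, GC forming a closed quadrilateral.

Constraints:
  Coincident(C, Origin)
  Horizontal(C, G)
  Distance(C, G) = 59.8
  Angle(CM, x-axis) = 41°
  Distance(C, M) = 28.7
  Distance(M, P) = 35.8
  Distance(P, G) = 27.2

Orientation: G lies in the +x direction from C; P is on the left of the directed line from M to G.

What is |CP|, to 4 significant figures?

62.63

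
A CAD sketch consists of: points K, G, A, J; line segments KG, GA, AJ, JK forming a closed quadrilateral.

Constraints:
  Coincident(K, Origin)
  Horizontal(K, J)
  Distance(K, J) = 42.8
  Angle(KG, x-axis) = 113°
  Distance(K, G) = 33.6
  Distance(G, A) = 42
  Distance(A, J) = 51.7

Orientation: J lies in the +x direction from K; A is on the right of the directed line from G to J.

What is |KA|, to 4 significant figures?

13.25

Checks: KG at 113.0° ✓; |GA| = 42.00 ✓; |AJ| = 51.70 ✓.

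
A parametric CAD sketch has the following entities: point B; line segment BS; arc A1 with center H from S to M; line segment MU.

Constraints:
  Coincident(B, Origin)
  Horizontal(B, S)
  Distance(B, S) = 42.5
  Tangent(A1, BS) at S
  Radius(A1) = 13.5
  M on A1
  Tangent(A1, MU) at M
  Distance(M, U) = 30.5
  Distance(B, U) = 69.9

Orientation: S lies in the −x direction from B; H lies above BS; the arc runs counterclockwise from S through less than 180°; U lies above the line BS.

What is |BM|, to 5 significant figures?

39.780

B is at the origin; B and S share the same y with |BS| = 42.5 and S on the −x side, so S = (-42.500, 0.0000). Since A1 is tangent to BS there, HS ⟂ BS, so H = S + (0, 13.5) = (-42.500, 13.500). Since HM ⟂ MU (tangency), |HU| = √(13.5² + 30.5²) = 33.354 regardless of where M sits on A1. So U lies on both circle(B, 69.9) and circle(H, 33.354); the above-BS intersection is U = (-53.498, 44.989). M is the foot of the tangent from U: M = (-32.647, 22.729).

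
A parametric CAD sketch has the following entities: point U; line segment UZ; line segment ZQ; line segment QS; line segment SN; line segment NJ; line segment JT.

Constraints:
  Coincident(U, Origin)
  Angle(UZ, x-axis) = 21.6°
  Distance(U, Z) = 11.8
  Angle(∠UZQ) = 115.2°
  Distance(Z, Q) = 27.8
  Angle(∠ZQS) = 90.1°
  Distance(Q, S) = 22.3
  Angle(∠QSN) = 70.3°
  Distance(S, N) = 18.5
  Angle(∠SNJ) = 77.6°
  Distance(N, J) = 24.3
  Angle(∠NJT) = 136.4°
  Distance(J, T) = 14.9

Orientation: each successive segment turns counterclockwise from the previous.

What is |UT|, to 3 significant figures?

46.7

U is at the origin; UZ runs at 21.6° with length 11.8, so Z = (11.0, 4.34). ∠UZQ = 115.2° gives ZQ at 86.4° from the x-axis; with |ZQ| = 27.8, Q = (12.7, 32.1). ∠ZQS = 90.1° gives QS at 176° from the x-axis; with |QS| = 22.3, S = (-9.54, 33.5). ∠QSN = 70.3° gives SN at -74.0° from the x-axis; with |SN| = 18.5, N = (-4.44, 15.7). ∠SNJ = 77.6° gives NJ at 28.4° from the x-axis; with |NJ| = 24.3, J = (16.9, 27.3). ∠NJT = 136.4° gives JT at 72.0° from the x-axis; with |JT| = 14.9, T = (21.5, 41.5). Then |UT| = |T − U| = 46.7.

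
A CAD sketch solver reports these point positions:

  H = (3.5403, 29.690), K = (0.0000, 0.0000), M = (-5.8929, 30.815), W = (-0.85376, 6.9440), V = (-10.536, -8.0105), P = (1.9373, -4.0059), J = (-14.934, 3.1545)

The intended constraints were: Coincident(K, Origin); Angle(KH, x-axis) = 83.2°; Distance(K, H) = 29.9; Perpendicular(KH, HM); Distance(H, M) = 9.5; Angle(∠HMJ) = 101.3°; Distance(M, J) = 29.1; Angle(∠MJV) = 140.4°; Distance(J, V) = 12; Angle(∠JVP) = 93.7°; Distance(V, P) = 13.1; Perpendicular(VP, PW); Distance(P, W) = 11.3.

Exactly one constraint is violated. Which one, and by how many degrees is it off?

Perpendicular(VP, PW) — off by 3.50°.

K = (0.00, 0.00) ✓; KH at 83.20° ✓; |KH| = 29.90 ✓; ∠(KH, HM) = 90.00° ✓; |HM| = 9.500 ✓; ∠HMJ = 101.3° ✓; |MJ| = 29.10 ✓; ∠MJV = 140.4° ✓; |JV| = 12.00 ✓; ∠JVP = 93.70° ✓; |VP| = 13.10 ✓; ∠(VP, PW) = 86.50° ✗; |PW| = 11.30 ✓.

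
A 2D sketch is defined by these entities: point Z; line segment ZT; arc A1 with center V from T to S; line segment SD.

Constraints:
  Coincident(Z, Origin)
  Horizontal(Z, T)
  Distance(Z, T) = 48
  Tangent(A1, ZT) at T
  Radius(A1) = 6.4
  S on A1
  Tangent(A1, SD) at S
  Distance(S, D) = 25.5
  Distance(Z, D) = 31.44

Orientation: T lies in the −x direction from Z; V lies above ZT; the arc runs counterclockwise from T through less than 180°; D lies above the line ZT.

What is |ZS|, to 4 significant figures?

43.67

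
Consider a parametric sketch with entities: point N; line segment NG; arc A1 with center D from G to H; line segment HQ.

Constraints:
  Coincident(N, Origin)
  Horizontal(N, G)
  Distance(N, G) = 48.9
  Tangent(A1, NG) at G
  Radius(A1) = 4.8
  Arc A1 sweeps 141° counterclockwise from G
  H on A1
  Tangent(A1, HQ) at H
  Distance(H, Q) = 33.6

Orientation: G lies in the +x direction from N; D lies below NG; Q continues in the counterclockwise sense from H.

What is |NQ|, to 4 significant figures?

77.87

N is at the origin; NG is horizontal with |NG| = 48.9 and G on the +x side, so G = (48.90, 0.000). Since A1 is tangent to NG there, DG ⟂ NG, so D = G + (0, -4.8) = (48.90, -4.800). On A1, G sits at bearing 90° from D; a 141° counterclockwise sweep puts H at bearing 231°, so H = D + 4.8·(cos 231°, sin 231°) = (45.88, -8.530). The tangent condition forces DH to be normal to HQ, so HQ runs along (−sin 231°, cos 231°); with |HQ| = 33.6, Q = (71.99, -29.68). Then |NQ| = |Q − N| = 77.87.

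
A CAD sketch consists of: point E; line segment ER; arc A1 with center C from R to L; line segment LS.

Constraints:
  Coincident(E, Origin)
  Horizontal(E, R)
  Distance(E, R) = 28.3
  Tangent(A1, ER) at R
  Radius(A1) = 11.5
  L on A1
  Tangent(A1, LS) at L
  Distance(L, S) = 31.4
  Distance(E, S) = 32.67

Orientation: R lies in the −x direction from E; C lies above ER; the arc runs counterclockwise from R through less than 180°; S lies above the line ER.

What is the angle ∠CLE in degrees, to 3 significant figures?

166°

Checks: |CL| = 11.50 ✓; ∠(CL, LS) = 90.00° ✓; |LS| = 31.40 ✓; |ES| = 32.67 ✓.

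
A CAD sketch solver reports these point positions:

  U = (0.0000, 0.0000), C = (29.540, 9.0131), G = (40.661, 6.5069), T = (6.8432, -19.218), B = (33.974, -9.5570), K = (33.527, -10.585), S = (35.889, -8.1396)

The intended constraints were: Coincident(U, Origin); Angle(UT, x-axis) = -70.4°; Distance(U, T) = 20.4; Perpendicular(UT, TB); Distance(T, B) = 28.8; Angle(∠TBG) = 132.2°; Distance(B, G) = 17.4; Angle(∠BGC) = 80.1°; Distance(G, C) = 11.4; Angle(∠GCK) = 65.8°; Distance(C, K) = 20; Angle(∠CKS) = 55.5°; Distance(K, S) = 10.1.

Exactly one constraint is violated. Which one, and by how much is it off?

Distance(K, S) = 10.1 — off by 6.70.

U = (0.00, 0.00) ✓; UT at -70.40° ✓; |UT| = 20.40 ✓; ∠(UT, TB) = 90.00° ✓; |TB| = 28.80 ✓; ∠TBG = 132.2° ✓; |BG| = 17.40 ✓; ∠BGC = 80.10° ✓; |GC| = 11.40 ✓; ∠GCK = 65.80° ✓; |CK| = 20.00 ✓; ∠CKS = 55.51° ✓; |KS| = 3.400 ✗.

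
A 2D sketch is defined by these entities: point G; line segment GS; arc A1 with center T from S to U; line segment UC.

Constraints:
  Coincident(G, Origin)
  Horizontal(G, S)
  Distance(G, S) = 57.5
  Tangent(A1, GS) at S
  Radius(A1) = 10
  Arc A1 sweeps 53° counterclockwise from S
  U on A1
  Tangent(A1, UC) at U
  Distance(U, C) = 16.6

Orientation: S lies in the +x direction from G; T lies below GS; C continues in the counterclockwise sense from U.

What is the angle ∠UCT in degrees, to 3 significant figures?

31.1°

G is at the origin; G and S share the same y with |GS| = 57.5 and S on the +x side, so S = (57.5, 0.00). A1 meets GS tangentially, so TS is at right angles to GS, so T = S + (0, -10) = (57.5, -10.0). On A1, S sits at bearing 90° from T; a 53° counterclockwise sweep puts U at bearing 143°, so U = T + 10.0·(cos 143°, sin 143°) = (49.5, -3.98). Tangency of A1 to UC means the radius TU is perpendicular to UC, so UC runs along (−sin 143°, cos 143°); with |UC| = 16.6, C = (39.5, -17.2). Then cos ∠UCT = CU·CT / (|CU||CT|), giving 31.1°.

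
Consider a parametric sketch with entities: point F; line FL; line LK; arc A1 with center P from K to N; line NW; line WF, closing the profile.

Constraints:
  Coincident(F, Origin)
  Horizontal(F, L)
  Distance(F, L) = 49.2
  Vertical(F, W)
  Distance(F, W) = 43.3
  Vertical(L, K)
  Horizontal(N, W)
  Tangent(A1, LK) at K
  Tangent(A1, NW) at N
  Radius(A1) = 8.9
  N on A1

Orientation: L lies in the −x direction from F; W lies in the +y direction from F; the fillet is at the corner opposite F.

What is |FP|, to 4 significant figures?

52.99

F is at the origin; FL is horizontal with |FL| = 49.2 and L on the −x side, so L = (-49.20, 0.000). FW is vertical with |FW| = 43.3 and W on the +y side, so W = (0.000, 43.30). The virtual corner opposite F is at (-49.20, 43.30). A1 meets LK tangentially, so PK is at right angles to LK and tangency of A1 to NW means the radius PN is perpendicular to NW, with radius 8.9, so the center P sits 8.9 in from both sides at P = (-40.30, 34.40). Then |FP| = |P − F| = 52.99.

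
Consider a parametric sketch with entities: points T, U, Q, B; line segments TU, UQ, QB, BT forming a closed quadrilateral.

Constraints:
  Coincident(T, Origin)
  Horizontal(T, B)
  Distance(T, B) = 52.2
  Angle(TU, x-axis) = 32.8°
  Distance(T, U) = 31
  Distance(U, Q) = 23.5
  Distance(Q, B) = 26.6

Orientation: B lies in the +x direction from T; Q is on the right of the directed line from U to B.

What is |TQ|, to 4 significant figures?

27.29

Checks: |UQ| = 23.50 ✓; |QB| = 26.60 ✓.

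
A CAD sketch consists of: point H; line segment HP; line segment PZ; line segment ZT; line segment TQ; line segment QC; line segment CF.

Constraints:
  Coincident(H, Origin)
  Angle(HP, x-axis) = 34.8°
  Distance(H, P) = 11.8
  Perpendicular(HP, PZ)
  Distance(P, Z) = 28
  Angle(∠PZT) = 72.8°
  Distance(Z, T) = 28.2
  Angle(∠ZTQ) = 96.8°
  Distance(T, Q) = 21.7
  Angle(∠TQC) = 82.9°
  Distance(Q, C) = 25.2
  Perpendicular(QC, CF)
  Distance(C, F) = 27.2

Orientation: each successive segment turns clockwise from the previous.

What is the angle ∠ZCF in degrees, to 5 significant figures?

14.878°

H is at the origin; HP runs at 34.8° with length 11.8, so P = (9.6896, 6.7344). HP is perpendicular to PZ, so PZ runs at -55.200°; with |PZ| = 28.0, Z = (25.670, -16.258). ∠PZT = 72.8° gives ZT at -162.40° from the x-axis; with |ZT| = 28.2, T = (-1.2104, -24.785). ∠ZTQ = 96.8° gives TQ at 114.40° from the x-axis; with |TQ| = 21.7, Q = (-10.175, -5.0228). ∠TQC = 82.9° gives QC at 17.300° from the x-axis; with |QC| = 25.2, C = (13.885, 2.4711). QC ⟂ CF, so CF runs at -72.700°; with |CF| = 27.2, F = (21.974, -23.498). Then cos ∠ZCF = CZ·CF / (|CZ||CF|), giving 14.878°.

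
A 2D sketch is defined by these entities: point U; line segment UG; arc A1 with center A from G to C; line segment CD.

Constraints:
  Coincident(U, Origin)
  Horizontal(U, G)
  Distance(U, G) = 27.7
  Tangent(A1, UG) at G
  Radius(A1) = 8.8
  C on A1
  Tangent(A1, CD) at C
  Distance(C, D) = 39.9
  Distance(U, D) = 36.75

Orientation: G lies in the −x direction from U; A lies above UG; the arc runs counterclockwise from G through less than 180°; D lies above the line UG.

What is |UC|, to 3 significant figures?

20.8

U is at the origin; UG is horizontal with |UG| = 27.7 and G on the −x side, so G = (-27.7, 0.00). The tangent condition forces AG to be normal to UG, so A = G + (0, 8.8) = (-27.7, 8.80). Since AC ⟂ CD (tangency), |AD| = √(8.8² + 39.9²) = 40.9 regardless of where C sits on A1. So D lies on both circle(U, 36.75) and circle(A, 40.9); the above-UG intersection is D = (2.16, 36.7). C is the foot of the tangent from D: C = (-20.4, 3.81).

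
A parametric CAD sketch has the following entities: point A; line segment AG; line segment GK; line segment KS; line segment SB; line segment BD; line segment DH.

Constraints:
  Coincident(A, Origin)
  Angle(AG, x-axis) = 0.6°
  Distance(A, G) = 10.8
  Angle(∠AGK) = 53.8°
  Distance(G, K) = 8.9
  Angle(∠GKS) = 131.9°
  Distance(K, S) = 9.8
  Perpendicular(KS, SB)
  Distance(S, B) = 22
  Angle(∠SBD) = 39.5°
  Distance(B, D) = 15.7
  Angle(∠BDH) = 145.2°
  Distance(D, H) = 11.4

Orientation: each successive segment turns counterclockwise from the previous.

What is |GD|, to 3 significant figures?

6.62

A is at the origin; AG runs at 0.6° with length 10.8, so G = (10.8, 0.113). ∠AGK = 53.8° gives GK at 127° from the x-axis; with |GK| = 8.9, K = (5.47, 7.24). ∠GKS = 131.9° gives KS at 175° from the x-axis; with |KS| = 9.8, S = (-4.29, 8.11). KS is perpendicular to SB, so SB runs at -95.1°; with |SB| = 22.0, B = (-6.25, -13.8). ∠SBD = 39.5° gives BD at 45.4° from the x-axis; with |BD| = 15.7, D = (4.78, -2.62). Then |GD| = |D − G| = 6.62.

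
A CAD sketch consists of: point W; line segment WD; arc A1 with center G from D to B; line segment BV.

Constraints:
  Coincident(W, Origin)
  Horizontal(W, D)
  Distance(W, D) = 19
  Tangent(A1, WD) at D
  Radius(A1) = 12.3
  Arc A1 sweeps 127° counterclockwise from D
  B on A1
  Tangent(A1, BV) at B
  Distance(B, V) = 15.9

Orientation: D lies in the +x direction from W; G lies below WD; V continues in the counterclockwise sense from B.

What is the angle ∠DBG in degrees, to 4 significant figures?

26.50°

W is at the origin; W and D share the same y with |WD| = 19.0 and D on the +x side, so D = (19.00, 0.000). The tangent condition forces GD to be normal to WD, so G = D + (0, -12.3) = (19.00, -12.30). On A1, D sits at bearing 90° from G; a 127° counterclockwise sweep puts B at bearing 217°, so B = G + 12.3·(cos 217°, sin 217°) = (9.177, -19.70). Then cos ∠DBG = BD·BG / (|BD||BG|), giving 26.50°.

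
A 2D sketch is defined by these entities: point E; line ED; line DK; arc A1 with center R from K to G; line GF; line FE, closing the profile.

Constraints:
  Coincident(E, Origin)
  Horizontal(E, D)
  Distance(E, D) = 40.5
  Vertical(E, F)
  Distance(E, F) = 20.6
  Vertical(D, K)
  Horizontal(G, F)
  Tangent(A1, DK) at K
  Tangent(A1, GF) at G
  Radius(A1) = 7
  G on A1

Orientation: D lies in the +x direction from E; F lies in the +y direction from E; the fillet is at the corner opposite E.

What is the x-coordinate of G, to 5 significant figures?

33.500

E is at the origin; E and D share the same y with |ED| = 40.5 and D on the +x side, so D = (40.500, 0.0000). EF is vertical with |EF| = 20.6 and F on the +y side, so F = (0.0000, 20.600). The virtual corner opposite E is at (40.500, 20.600). Since A1 is tangent to DK there, RK ⟂ DK and A1 meets GF tangentially, so RG is at right angles to GF, with radius 7.0, so the center R sits 7.0 in from both sides at R = (33.500, 13.600). That places the tangent points at K = (40.500, 13.600) on DK and G = (33.500, 20.600) on GF. So G.x = 33.500.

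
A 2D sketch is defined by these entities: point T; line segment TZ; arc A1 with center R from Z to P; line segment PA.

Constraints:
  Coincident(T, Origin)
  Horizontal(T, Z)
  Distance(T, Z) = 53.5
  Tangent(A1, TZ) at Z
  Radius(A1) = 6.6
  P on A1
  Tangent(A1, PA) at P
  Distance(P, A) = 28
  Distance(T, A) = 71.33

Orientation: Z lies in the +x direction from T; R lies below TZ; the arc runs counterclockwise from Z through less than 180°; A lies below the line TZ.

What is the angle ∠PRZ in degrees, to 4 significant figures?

122.1°

Checks: ∠(RZ, ZT) = 90.00° ✓; |RZ| = 6.600 ✓; |RP| = 6.600 ✓; ∠(RP, PA) = 90.00° ✓; |PA| = 28.00 ✓; |TA| = 71.33 ✓.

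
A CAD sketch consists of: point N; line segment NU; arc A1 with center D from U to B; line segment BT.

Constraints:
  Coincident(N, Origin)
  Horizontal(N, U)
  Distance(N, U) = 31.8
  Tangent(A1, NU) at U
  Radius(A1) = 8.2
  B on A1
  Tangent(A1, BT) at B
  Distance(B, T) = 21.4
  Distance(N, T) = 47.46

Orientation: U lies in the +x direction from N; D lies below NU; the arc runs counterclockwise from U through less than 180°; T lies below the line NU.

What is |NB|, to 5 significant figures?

27.838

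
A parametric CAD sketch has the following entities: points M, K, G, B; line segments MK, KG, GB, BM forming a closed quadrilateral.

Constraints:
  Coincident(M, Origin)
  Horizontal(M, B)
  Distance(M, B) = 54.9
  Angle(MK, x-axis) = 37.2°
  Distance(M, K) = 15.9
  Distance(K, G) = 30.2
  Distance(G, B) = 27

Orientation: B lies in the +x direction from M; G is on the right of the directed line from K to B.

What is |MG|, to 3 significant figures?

34.6

Checks: |KG| = 30.20 ✓; |GB| = 27.00 ✓.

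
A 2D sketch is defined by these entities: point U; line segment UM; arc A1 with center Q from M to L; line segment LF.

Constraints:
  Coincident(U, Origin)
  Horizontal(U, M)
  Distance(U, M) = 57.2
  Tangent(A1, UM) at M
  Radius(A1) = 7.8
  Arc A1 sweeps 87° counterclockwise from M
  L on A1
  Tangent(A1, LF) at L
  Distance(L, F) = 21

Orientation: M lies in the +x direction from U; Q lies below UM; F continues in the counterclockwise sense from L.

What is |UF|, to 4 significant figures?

56.02

U is at the origin; UM is horizontal with |UM| = 57.2 and M on the +x side, so M = (57.20, 0.000). The tangent condition forces QM to be normal to UM, so Q = M + (0, -7.8) = (57.20, -7.800). On A1, M sits at bearing 90° from Q; an 87° counterclockwise sweep puts L at bearing 177°, so L = Q + 7.8·(cos 177°, sin 177°) = (49.41, -7.392). A1 meets LF tangentially, so QL is at right angles to LF, so LF runs along (−sin 177°, cos 177°); with |LF| = 21.0, F = (48.31, -28.36). Then |UF| = |F − U| = 56.02.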